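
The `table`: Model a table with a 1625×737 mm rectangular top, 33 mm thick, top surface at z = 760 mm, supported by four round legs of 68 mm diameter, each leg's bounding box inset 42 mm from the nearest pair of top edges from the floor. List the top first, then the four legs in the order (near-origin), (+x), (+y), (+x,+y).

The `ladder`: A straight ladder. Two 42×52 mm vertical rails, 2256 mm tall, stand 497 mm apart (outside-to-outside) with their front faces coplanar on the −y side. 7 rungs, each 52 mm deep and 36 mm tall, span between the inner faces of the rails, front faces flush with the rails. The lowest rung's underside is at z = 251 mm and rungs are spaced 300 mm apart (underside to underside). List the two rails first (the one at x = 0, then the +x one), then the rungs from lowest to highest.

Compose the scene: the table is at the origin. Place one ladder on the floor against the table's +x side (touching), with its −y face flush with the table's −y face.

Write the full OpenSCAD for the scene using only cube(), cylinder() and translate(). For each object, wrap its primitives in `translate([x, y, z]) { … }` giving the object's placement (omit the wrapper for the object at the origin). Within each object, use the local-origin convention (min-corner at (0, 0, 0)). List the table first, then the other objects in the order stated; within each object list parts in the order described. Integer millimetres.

translate([0, 0, 727]) cube([1625, 737, 33]);
translate([76, 76, 0]) cylinder(h = 727, r = 34);
translate([1549, 76, 0]) cylinder(h = 727, r = 34);
translate([76, 661, 0]) cylinder(h = 727, r = 34);
translate([1549, 661, 0]) cylinder(h = 727, r = 34);
translate([1625, 0, 0]) {
  cube([42, 52, 2256]);
  translate([455, 0, 0]) cube([42, 52, 2256]);
  translate([42, 0, 251]) cube([413, 52, 36]);
  translate([42, 0, 551]) cube([413, 52, 36]);
  translate([42, 0, 851]) cube([413, 52, 36]);
  translate([42, 0, 1151]) cube([413, 52, 36]);
  translate([42, 0, 1451]) cube([413, 52, 36]);
  translate([42, 0, 1751]) cube([413, 52, 36]);
  translate([42, 0, 2051]) cube([413, 52, 36]);
}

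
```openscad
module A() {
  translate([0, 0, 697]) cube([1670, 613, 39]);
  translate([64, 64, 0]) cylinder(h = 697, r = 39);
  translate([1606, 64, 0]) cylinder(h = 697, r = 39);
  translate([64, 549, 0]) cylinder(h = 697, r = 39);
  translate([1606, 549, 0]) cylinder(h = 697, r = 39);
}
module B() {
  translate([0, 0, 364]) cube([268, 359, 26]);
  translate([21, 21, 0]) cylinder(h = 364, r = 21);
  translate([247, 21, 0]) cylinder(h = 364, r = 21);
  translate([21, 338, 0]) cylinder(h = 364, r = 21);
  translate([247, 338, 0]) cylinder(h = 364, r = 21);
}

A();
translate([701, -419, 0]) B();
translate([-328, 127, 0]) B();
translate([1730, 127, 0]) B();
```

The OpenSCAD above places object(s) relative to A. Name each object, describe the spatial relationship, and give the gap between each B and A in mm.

A is a table. B is a stool. Three stools sit around the table at the −y, −x, +x sides. The gap between each stool and the table is 60 mm.

Each stool's nearest face is 60 mm from the table's bounding box.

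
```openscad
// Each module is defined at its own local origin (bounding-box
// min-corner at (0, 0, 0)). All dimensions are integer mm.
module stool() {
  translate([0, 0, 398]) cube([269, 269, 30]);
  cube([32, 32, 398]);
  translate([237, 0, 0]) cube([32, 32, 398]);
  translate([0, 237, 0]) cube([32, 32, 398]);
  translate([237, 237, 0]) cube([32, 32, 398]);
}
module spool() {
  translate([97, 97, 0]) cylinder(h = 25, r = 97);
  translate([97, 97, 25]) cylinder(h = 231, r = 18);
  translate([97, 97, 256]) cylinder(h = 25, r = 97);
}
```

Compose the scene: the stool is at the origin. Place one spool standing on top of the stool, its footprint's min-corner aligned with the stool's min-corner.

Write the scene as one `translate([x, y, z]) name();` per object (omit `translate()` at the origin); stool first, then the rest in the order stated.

stool();
translate([0, 0, 428]) spool();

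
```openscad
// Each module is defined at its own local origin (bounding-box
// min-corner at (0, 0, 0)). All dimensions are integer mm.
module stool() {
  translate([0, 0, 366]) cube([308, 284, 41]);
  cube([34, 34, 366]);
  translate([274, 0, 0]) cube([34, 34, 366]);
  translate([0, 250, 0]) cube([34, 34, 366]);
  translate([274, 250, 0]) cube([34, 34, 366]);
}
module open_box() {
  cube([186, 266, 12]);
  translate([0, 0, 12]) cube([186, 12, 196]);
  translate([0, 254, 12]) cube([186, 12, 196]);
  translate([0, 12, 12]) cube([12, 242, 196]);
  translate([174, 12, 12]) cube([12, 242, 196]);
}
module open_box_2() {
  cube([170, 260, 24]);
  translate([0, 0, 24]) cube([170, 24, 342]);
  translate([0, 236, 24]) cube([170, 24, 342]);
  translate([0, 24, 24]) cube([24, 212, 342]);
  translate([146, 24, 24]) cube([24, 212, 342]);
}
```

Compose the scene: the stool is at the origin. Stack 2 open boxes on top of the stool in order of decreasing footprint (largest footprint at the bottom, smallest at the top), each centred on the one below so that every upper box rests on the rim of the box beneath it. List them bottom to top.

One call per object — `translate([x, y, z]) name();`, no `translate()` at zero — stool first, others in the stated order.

stool();
translate([61, 9, 407]) open_box();
translate([69, 12, 615]) open_box_2();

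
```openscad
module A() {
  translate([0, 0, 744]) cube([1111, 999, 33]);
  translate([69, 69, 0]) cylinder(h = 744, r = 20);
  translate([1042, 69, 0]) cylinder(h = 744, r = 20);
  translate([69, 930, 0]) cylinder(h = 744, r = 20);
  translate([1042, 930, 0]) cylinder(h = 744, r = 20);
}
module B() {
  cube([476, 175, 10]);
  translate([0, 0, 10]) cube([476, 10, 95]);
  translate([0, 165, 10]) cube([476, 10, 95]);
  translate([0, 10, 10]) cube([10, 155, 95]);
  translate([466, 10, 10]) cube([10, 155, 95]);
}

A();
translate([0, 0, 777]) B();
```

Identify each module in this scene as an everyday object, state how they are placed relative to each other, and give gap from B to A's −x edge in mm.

A is a table. B is an open box. The open box is on top of the table. The gap from the open box to the table's −x edge is 0 mm.

The open box's min-x is at 0; the table's min-x is 0; gap = 0 mm.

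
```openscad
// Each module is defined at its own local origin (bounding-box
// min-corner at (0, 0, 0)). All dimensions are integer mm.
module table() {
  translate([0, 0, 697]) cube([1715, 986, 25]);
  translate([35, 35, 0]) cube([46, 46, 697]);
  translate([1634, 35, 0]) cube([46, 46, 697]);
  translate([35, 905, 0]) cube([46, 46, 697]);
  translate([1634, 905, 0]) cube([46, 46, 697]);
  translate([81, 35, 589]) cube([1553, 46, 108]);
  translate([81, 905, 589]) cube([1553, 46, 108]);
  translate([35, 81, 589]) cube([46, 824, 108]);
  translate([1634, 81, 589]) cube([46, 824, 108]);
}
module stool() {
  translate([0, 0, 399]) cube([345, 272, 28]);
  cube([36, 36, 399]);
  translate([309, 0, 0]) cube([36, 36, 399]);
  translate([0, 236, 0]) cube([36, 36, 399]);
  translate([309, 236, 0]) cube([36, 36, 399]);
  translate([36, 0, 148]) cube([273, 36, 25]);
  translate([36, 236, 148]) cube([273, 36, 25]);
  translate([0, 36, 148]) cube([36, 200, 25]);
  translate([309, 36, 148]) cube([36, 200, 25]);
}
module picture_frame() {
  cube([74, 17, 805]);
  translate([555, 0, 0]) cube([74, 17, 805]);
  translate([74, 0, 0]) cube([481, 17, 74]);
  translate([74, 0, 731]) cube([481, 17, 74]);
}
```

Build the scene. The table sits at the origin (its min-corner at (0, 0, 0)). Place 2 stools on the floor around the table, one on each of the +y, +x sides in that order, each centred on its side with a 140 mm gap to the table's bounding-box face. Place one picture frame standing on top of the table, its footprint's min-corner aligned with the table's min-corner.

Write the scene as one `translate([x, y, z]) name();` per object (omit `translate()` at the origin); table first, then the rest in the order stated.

table();
translate([685, 1126, 0]) stool();
translate([1855, 357, 0]) stool();
translate([0, 0, 722]) picture_frame();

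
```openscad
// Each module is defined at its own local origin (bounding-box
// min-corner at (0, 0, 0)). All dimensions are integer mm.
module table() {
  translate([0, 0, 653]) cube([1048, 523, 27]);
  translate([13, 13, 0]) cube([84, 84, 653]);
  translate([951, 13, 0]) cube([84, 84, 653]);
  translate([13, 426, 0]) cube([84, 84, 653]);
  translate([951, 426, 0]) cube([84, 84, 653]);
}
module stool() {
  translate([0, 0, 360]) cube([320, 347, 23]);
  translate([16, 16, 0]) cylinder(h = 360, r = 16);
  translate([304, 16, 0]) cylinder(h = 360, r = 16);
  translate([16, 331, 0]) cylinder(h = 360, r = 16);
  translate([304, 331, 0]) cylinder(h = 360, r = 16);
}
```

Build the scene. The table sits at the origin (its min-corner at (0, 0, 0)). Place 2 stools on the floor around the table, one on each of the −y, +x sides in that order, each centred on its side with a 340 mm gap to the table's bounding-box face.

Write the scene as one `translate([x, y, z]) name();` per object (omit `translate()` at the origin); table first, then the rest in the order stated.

table();
translate([364, -687, 0]) stool();
translate([1388, 88, 0]) stool();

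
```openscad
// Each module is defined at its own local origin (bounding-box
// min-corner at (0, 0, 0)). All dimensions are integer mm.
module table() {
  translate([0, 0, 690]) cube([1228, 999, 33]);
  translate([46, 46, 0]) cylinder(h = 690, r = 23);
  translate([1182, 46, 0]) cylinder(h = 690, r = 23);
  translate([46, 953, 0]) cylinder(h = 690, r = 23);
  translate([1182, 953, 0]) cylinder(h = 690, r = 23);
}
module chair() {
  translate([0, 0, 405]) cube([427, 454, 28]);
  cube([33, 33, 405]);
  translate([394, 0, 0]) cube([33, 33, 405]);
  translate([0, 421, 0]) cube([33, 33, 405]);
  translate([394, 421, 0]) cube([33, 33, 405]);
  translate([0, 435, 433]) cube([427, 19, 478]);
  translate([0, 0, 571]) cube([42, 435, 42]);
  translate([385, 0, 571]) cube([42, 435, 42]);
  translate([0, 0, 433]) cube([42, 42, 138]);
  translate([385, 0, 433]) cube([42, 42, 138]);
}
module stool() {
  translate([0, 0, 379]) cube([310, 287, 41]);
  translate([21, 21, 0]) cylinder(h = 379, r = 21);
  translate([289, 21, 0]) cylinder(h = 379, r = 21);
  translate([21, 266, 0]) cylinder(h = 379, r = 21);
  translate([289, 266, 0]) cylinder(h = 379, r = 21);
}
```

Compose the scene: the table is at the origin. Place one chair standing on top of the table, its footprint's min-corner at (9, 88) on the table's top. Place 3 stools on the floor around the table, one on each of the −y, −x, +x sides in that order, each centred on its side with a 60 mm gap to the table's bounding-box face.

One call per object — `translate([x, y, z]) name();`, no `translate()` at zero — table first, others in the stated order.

table();
translate([9, 88, 723]) chair();
translate([459, -347, 0]) stool();
translate([-370, 356, 0]) stool();
translate([1288, 356, 0]) stool();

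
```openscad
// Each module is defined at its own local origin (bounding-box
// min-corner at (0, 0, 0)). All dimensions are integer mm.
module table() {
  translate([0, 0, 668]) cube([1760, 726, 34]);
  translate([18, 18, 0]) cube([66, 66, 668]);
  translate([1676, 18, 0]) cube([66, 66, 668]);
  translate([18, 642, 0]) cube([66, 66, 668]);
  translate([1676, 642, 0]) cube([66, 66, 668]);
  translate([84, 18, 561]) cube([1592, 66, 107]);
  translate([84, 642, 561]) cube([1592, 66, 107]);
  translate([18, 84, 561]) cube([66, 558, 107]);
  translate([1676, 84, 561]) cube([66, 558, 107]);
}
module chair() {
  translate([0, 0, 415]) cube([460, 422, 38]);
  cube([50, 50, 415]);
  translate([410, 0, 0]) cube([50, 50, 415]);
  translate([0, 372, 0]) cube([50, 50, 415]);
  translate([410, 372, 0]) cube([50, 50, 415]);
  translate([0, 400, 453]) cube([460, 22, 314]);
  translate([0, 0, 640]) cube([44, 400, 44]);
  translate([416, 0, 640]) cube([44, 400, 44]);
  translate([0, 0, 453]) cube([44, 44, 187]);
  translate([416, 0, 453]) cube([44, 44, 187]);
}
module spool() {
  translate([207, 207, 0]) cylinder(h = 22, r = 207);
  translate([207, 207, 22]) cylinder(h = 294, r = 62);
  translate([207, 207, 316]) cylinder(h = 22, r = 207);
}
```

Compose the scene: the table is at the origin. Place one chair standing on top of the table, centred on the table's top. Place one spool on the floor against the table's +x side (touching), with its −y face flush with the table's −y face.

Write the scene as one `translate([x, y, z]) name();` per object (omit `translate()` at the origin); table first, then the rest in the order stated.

table();
translate([650, 152, 702]) chair();
translate([1760, 0, 0]) spool();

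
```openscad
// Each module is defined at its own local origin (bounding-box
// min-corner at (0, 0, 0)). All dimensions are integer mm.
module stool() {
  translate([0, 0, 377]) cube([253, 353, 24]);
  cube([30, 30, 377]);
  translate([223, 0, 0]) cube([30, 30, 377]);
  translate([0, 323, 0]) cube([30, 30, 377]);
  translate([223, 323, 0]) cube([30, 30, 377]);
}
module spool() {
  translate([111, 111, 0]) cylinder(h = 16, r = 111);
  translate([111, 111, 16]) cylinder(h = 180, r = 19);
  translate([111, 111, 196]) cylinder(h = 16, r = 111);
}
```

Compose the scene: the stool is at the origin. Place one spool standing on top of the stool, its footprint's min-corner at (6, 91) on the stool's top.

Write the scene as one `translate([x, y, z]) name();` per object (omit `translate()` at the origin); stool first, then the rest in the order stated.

stool();
translate([6, 91, 401]) spool();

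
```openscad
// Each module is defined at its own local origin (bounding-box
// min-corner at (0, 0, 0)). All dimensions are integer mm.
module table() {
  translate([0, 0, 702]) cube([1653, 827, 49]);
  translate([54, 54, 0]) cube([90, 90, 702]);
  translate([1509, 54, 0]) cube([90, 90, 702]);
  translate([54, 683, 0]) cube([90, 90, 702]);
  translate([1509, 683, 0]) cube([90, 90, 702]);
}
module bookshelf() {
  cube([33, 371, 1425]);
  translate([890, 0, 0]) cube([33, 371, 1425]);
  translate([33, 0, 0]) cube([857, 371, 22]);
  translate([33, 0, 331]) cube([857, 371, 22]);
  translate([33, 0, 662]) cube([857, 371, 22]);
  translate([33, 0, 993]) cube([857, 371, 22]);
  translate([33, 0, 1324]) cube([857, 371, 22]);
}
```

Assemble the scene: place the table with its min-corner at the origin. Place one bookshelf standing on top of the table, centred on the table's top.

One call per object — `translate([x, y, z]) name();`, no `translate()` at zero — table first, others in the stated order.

table();
translate([365, 228, 751]) bookshelf();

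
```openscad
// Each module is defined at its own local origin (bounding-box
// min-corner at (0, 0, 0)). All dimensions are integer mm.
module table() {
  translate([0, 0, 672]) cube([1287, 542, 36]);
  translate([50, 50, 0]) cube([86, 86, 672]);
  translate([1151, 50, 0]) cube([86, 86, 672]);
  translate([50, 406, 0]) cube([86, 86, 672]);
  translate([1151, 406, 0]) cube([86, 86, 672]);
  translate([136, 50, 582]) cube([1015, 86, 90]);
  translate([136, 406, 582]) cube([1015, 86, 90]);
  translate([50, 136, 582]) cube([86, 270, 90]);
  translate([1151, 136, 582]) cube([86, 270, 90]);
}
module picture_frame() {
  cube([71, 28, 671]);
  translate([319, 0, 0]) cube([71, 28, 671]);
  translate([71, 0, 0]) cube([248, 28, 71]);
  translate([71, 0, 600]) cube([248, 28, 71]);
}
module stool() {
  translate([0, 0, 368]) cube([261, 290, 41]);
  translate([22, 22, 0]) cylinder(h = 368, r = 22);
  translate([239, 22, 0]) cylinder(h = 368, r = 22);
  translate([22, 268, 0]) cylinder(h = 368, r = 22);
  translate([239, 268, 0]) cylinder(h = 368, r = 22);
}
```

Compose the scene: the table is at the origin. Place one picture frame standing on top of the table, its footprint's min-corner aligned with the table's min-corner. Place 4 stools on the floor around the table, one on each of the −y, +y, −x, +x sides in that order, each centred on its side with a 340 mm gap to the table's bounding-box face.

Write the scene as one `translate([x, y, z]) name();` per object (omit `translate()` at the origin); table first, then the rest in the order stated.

table();
translate([0, 0, 708]) picture_frame();
translate([513, -630, 0]) stool();
translate([513, 882, 0]) stool();
translate([-601, 126, 0]) stool();
translate([1627, 126, 0]) stool();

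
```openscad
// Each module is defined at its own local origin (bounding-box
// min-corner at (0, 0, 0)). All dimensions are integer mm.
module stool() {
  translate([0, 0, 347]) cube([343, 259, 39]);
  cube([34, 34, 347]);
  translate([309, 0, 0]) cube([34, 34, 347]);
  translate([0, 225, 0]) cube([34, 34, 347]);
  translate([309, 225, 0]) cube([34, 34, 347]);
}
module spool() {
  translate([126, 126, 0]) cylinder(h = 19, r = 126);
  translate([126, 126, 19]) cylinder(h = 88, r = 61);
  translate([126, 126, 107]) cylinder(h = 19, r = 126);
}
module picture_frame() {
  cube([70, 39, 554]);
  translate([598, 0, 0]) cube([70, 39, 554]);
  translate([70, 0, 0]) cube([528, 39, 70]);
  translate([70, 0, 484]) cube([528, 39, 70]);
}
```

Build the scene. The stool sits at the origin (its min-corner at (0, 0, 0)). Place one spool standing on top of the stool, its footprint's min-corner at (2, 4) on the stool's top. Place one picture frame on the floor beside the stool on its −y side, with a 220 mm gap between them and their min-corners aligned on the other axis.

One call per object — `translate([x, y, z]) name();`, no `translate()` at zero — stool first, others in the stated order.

stool();
translate([2, 4, 386]) spool();
translate([0, -259, 0]) picture_frame();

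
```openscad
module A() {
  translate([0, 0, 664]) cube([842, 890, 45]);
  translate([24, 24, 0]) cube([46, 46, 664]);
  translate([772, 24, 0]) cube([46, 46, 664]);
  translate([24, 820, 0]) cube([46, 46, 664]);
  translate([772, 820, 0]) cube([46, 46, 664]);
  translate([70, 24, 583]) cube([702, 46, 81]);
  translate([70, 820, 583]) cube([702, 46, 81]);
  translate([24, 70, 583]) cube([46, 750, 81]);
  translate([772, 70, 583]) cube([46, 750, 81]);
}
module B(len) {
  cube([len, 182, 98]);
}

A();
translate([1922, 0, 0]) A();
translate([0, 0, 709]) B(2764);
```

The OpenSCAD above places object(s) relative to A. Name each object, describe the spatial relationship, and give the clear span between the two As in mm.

A is a table. B is a beam. A beam spans the tops of two tables. The clear span between the two tables is 1080 mm.

Second table starts at x = 1922; first ends at x = 842; clear span = 1922 − 842 = 1080 mm.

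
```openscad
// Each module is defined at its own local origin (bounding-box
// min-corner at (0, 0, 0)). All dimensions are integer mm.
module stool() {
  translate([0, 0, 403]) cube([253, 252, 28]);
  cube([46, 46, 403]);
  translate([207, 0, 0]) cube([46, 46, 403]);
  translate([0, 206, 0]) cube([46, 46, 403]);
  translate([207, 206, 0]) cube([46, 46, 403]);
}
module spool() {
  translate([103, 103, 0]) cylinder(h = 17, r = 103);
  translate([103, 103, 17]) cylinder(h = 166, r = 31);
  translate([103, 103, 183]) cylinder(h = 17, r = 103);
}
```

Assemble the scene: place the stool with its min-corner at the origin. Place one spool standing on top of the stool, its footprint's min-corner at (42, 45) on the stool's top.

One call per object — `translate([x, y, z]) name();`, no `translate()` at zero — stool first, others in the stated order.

stool();
translate([42, 45, 431]) spool();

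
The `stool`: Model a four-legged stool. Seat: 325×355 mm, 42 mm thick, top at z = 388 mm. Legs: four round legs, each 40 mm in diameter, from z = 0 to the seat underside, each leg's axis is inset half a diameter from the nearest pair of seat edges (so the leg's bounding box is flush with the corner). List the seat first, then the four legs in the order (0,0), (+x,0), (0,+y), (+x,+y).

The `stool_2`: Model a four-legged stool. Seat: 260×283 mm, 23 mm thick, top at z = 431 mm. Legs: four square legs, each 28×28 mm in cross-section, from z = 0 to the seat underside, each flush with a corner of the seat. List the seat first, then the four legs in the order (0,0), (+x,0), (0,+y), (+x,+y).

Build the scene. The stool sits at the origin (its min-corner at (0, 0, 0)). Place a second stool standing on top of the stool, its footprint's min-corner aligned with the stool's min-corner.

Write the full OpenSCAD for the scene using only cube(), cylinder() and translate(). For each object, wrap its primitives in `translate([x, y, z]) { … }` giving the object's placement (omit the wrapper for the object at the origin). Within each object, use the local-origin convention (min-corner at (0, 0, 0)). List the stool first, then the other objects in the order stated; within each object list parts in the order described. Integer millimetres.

translate([0, 0, 346]) cube([325, 355, 42]);
translate([20, 20, 0]) cylinder(h = 346, r = 20);
translate([305, 20, 0]) cylinder(h = 346, r = 20);
translate([20, 335, 0]) cylinder(h = 346, r = 20);
translate([305, 335, 0]) cylinder(h = 346, r = 20);
translate([0, 0, 388]) {
  translate([0, 0, 408]) cube([260, 283, 23]);
  cube([28, 28, 408]);
  translate([232, 0, 0]) cube([28, 28, 408]);
  translate([0, 255, 0]) cube([28, 28, 408]);
  translate([232, 255, 0]) cube([28, 28, 408]);
}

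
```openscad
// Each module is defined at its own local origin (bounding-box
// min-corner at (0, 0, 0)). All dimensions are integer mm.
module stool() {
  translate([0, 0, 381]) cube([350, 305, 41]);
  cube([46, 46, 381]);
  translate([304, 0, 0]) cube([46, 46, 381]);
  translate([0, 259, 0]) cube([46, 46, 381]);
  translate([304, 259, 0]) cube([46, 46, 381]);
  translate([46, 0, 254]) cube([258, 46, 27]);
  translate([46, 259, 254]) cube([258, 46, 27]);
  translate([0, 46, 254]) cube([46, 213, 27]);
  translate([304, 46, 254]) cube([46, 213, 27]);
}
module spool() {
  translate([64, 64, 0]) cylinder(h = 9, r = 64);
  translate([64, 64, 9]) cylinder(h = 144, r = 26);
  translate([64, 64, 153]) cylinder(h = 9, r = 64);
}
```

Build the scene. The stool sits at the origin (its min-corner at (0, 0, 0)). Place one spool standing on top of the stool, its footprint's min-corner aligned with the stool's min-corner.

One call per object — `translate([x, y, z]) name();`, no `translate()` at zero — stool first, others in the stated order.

stool();
translate([0, 0, 422]) spool();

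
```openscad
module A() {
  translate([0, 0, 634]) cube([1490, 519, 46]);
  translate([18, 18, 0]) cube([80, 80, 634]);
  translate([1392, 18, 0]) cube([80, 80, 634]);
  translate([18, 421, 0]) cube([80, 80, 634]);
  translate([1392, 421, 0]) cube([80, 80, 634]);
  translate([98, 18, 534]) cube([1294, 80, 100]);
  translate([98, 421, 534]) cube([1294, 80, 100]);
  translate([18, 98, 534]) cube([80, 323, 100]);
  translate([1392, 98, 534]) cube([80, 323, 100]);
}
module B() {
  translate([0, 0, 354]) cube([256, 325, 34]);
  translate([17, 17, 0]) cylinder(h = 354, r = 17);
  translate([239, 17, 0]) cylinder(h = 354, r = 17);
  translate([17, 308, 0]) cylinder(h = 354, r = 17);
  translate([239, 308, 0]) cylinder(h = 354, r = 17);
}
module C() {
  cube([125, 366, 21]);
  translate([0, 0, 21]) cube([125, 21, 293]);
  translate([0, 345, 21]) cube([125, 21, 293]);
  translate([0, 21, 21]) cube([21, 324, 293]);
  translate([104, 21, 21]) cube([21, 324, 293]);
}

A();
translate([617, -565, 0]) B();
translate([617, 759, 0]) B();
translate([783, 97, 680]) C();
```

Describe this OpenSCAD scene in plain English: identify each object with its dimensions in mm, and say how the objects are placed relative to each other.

A is a table with a 1490×519 mm rectangular top, 46 mm thick, top surface at z = 680 mm, supported by four 80×80 mm square legs, each inset 18 mm from the nearest pair of top edges, running from the floor. Four apron rails, 80 mm thick and 100 mm tall, run between adjacent legs with their top edges flush with the underside of the top and their outer faces flush with the legs' outer faces.

B is a four-legged stool. The seat is a 256×325×34 mm slab whose top surface is at z = 388 mm; four round legs, each 34 mm in diameter, run from the floor (z = 0) to the underside of the seat, each leg's axis is inset half a diameter from the nearest pair of seat edges (so the leg's bounding box is flush with the corner).

C is an open storage box with external size 125×366×314 mm and wall thickness 21 mm (the base is also 21 mm thick). The base covers the whole footprint; the four walls stand on the base, with the y-facing walls full-width and the x-facing walls fitting between their inner faces.

Two stools sit around the table at the −y, +y sides. The open box is on top of the table.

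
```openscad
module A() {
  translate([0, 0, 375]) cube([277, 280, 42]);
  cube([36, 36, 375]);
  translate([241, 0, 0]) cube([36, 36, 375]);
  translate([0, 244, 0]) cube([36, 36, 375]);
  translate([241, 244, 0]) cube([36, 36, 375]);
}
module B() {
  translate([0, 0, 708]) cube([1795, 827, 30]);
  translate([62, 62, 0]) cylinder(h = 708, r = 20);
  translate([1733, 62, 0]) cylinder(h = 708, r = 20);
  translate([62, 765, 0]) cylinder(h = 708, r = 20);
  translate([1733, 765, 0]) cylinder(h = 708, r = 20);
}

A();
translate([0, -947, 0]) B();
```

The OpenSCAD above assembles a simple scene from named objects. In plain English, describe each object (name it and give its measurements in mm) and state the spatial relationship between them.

A is a four-legged stool. The seat is a 277×280×42 mm slab whose top surface is at z = 417 mm; four square legs, each 36×36 mm in cross-section, run from the floor (z = 0) to the underside of the seat, each flush with a corner of the seat.

B is a table: top 1795 mm (x) × 827 mm (y), 30 mm thick, upper face at z = 738 mm, on four round legs of 40 mm diameter, each leg's bounding box inset 42 mm from the nearest pair of top edges, running from z = 0 to the bottom of the top.

The table is on the floor beside the stool on its −y side.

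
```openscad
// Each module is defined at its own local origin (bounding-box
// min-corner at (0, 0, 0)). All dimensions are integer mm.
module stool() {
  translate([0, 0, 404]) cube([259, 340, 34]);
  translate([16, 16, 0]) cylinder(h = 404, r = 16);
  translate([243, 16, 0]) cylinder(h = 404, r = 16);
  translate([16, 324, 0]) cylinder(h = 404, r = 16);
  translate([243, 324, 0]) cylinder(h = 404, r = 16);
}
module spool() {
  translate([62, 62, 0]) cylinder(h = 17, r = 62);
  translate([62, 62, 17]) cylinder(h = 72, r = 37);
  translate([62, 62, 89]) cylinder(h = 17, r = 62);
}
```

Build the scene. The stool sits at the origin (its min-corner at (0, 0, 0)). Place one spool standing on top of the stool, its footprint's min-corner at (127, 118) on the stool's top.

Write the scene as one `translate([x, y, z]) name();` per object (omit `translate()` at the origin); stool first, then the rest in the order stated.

stool();
translate([127, 118, 438]) spool();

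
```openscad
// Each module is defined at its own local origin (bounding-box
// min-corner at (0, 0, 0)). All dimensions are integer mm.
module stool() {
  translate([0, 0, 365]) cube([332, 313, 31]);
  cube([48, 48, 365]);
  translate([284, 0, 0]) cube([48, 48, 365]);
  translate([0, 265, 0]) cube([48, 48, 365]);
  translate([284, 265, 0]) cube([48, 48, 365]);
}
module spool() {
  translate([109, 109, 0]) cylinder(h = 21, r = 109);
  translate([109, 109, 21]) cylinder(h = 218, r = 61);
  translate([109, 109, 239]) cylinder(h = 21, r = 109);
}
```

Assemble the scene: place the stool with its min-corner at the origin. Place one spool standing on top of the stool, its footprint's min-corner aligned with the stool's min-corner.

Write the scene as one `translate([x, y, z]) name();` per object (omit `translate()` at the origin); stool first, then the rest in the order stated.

stool();
translate([0, 0, 396]) spool();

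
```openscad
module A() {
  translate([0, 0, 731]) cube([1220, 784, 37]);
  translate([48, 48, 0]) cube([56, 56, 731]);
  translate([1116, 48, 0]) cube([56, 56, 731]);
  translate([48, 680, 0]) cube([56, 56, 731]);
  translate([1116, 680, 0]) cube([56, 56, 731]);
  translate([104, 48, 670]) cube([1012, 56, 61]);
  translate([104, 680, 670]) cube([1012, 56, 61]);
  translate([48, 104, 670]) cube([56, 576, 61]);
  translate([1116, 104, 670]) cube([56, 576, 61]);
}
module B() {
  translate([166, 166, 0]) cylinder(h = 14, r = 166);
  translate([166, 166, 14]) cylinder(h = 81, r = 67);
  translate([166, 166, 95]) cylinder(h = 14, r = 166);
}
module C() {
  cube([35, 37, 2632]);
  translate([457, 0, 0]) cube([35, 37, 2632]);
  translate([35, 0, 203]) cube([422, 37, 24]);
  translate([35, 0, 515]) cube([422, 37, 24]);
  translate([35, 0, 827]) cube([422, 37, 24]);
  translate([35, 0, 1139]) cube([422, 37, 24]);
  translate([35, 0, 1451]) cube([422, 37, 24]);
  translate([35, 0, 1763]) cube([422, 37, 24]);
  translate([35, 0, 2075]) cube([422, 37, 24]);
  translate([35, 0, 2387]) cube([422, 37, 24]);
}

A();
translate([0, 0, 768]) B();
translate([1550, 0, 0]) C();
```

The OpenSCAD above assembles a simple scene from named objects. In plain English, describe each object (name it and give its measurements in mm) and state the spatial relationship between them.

A is a table: top 1220 mm (x) × 784 mm (y), 37 mm thick, upper face at z = 768 mm, on four 56×56 mm square legs, each inset 48 mm from the nearest pair of top edges, running from z = 0 to the bottom of the top. Four apron rails, 56 mm thick and 61 mm tall, run between adjacent legs with their top edges flush with the underside of the top and their outer faces flush with the legs' outer faces.

B is a spool: two coaxial disc flanges of radius 166 mm and thickness 14 mm, joined by a core cylinder of radius 67 mm and height 81 mm. The lower flange rests on z = 0 and the three cylinders share a vertical axis.

C is a straight ladder. Two 35×37 mm vertical rails, 2632 mm tall, stand 492 mm apart (outside-to-outside) with their front faces coplanar on the −y side. 8 rungs, each 37 mm deep and 24 mm tall, span between the inner faces of the rails, front faces flush with the rails. The lowest rung's underside is at z = 203 mm and rungs are spaced 312 mm apart (underside to underside).

The spool is on top of the table. The ladder is on the floor beside the table on its +x side.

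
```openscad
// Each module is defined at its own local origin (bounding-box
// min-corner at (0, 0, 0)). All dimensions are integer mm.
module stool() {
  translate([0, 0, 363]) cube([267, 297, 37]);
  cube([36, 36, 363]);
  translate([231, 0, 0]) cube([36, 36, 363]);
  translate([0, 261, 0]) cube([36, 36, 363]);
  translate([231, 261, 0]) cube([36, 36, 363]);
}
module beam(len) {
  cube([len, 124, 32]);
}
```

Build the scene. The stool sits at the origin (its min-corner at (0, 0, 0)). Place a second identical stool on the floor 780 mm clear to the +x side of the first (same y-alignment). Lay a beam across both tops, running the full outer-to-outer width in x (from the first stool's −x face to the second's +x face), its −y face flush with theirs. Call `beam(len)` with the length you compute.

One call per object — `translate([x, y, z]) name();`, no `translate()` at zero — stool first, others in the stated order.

stool();
translate([1047, 0, 0]) stool();
translate([0, 0, 400]) beam(1314);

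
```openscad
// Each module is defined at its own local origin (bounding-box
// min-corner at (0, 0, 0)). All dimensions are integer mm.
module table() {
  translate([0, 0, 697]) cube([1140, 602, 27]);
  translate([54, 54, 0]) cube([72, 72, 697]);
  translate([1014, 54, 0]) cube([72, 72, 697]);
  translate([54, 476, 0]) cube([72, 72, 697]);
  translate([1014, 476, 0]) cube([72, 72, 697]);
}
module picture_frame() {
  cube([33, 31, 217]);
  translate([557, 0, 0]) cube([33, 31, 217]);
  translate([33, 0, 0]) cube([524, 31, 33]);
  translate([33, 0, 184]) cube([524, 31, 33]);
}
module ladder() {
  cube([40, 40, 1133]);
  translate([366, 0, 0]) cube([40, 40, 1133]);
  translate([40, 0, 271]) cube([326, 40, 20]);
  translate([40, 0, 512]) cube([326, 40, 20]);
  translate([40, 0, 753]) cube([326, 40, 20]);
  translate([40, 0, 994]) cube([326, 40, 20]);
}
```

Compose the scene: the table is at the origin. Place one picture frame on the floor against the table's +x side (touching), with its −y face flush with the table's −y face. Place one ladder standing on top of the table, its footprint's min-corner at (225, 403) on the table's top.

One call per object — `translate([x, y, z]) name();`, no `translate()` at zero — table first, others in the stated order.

table();
translate([1140, 0, 0]) picture_frame();
translate([225, 403, 724]) ladder();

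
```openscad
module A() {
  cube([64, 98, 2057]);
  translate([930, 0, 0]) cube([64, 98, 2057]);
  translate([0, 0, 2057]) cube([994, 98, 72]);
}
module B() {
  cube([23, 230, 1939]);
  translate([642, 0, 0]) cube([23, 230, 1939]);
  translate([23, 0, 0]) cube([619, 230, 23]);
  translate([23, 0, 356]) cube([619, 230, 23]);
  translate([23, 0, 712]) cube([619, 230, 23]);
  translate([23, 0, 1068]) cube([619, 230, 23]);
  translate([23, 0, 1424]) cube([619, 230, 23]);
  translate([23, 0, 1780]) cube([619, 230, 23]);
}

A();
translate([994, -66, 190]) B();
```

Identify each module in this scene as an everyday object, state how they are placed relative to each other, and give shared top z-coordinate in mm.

Both tops at z = 2129 mm.

A is a door frame. B is a bookshelf. The bookshelf is beside the door frame with their tops flush at z = 2129. The shared top z-coordinate is 2129 mm.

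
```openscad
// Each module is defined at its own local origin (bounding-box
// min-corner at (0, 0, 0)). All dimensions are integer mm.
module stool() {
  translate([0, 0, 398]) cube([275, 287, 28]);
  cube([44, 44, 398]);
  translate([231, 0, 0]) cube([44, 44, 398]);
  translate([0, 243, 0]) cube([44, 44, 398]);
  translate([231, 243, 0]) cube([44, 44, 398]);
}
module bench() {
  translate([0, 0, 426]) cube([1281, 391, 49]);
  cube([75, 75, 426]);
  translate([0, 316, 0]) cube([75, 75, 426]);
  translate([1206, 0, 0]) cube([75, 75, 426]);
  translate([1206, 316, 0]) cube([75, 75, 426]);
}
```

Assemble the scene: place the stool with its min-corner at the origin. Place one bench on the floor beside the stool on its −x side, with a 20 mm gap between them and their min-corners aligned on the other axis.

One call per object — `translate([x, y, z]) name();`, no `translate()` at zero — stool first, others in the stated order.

stool();
translate([-1301, 0, 0]) bench();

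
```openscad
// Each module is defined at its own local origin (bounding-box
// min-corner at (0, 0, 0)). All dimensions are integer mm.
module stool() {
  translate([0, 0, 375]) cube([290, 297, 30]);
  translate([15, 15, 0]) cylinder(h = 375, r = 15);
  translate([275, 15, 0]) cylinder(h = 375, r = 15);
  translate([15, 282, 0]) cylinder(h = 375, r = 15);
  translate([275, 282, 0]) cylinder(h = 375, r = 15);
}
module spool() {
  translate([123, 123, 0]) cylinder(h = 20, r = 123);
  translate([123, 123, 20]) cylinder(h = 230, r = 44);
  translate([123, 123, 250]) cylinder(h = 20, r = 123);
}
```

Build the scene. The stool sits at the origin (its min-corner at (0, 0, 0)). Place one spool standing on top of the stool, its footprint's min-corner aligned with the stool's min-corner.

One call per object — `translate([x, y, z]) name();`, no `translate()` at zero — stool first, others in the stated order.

stool();
translate([0, 0, 405]) spool();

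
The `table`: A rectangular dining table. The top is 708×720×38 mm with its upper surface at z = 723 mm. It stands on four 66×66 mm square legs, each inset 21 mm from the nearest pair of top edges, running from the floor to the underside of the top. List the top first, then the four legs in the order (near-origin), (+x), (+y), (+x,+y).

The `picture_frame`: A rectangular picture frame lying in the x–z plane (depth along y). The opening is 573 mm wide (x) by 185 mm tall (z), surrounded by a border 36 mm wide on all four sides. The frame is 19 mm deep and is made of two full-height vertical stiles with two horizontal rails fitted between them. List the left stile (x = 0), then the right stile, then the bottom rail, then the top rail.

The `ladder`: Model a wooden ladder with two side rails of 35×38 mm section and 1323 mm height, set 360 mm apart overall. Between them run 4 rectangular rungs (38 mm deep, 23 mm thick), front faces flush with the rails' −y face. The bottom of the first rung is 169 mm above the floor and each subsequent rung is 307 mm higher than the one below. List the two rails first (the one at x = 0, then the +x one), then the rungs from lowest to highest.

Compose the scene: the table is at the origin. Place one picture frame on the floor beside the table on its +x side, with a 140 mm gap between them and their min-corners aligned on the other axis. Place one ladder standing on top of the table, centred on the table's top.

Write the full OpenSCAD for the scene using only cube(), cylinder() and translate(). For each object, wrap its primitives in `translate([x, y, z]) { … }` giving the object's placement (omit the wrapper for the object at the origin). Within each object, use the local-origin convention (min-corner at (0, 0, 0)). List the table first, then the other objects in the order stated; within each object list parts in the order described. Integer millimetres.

translate([0, 0, 685]) cube([708, 720, 38]);
translate([21, 21, 0]) cube([66, 66, 685]);
translate([621, 21, 0]) cube([66, 66, 685]);
translate([21, 633, 0]) cube([66, 66, 685]);
translate([621, 633, 0]) cube([66, 66, 685]);
translate([848, 0, 0]) {
  cube([36, 19, 257]);
  translate([609, 0, 0]) cube([36, 19, 257]);
  translate([36, 0, 0]) cube([573, 19, 36]);
  translate([36, 0, 221]) cube([573, 19, 36]);
}
translate([174, 341, 723]) {
  cube([35, 38, 1323]);
  translate([325, 0, 0]) cube([35, 38, 1323]);
  translate([35, 0, 169]) cube([290, 38, 23]);
  translate([35, 0, 476]) cube([290, 38, 23]);
  translate([35, 0, 783]) cube([290, 38, 23]);
  translate([35, 0, 1090]) cube([290, 38, 23]);
}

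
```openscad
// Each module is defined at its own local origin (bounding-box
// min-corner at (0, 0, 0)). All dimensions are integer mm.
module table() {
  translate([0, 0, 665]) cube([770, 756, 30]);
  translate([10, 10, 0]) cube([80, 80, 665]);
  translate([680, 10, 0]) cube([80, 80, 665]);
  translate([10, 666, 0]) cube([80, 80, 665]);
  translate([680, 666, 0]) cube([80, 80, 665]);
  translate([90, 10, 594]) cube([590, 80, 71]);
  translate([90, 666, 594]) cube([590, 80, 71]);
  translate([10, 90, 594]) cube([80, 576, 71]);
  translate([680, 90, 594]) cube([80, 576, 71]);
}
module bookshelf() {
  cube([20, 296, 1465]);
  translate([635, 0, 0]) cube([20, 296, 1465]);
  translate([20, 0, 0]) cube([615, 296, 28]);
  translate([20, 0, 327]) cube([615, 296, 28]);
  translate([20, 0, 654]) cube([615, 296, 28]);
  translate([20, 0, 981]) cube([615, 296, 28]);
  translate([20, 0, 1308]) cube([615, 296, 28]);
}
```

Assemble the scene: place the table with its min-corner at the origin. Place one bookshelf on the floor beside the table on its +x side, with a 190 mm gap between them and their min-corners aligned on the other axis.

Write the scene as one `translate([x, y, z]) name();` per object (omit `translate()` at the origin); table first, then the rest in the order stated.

table();
translate([960, 0, 0]) bookshelf();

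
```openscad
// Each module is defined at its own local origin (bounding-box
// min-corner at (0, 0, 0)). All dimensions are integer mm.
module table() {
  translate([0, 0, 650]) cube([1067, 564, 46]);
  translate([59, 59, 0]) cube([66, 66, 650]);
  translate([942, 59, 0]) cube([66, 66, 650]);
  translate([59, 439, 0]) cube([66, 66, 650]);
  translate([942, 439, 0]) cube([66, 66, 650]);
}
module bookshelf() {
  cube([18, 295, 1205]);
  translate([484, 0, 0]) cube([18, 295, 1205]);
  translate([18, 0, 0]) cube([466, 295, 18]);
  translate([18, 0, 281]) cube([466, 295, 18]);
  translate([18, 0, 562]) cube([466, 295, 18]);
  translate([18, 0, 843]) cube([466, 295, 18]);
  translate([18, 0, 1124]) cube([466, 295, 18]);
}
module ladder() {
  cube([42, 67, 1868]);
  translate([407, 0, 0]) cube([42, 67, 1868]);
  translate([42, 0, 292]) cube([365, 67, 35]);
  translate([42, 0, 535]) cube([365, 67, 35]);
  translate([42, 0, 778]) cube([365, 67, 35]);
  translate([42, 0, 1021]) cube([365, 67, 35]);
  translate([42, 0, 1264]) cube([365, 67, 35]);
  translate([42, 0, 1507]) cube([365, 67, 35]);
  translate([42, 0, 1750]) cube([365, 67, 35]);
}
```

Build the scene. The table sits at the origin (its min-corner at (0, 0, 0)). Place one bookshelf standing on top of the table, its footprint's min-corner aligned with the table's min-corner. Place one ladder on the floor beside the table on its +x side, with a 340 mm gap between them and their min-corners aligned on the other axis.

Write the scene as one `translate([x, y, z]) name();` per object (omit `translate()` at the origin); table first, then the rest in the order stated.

table();
translate([0, 0, 696]) bookshelf();
translate([1407, 0, 0]) ladder();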